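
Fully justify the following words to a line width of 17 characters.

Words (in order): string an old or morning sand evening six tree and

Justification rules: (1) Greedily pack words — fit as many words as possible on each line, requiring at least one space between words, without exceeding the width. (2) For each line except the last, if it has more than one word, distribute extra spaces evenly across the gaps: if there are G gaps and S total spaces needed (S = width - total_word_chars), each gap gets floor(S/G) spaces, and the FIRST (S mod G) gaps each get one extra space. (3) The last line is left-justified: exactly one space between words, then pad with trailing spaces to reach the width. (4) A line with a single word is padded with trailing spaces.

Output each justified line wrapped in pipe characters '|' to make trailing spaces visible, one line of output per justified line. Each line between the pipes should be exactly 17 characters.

Answer: |string  an old or|
|morning      sand|
|evening  six tree|
|and              |

Derivation:
Line 1: ['string', 'an', 'old', 'or'] (min_width=16, slack=1)
Line 2: ['morning', 'sand'] (min_width=12, slack=5)
Line 3: ['evening', 'six', 'tree'] (min_width=16, slack=1)
Line 4: ['and'] (min_width=3, slack=14)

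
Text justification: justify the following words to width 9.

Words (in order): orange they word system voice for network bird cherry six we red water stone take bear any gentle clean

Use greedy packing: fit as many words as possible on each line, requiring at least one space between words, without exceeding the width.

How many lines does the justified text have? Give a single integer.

Line 1: ['orange'] (min_width=6, slack=3)
Line 2: ['they', 'word'] (min_width=9, slack=0)
Line 3: ['system'] (min_width=6, slack=3)
Line 4: ['voice', 'for'] (min_width=9, slack=0)
Line 5: ['network'] (min_width=7, slack=2)
Line 6: ['bird'] (min_width=4, slack=5)
Line 7: ['cherry'] (min_width=6, slack=3)
Line 8: ['six', 'we'] (min_width=6, slack=3)
Line 9: ['red', 'water'] (min_width=9, slack=0)
Line 10: ['stone'] (min_width=5, slack=4)
Line 11: ['take', 'bear'] (min_width=9, slack=0)
Line 12: ['any'] (min_width=3, slack=6)
Line 13: ['gentle'] (min_width=6, slack=3)
Line 14: ['clean'] (min_width=5, slack=4)
Total lines: 14

Answer: 14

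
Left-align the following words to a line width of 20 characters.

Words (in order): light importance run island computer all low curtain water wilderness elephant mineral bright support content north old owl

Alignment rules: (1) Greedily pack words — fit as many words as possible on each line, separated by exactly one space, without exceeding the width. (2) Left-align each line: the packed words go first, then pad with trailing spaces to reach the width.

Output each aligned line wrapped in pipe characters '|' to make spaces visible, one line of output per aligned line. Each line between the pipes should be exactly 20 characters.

Line 1: ['light', 'importance', 'run'] (min_width=20, slack=0)
Line 2: ['island', 'computer', 'all'] (min_width=19, slack=1)
Line 3: ['low', 'curtain', 'water'] (min_width=17, slack=3)
Line 4: ['wilderness', 'elephant'] (min_width=19, slack=1)
Line 5: ['mineral', 'bright'] (min_width=14, slack=6)
Line 6: ['support', 'content'] (min_width=15, slack=5)
Line 7: ['north', 'old', 'owl'] (min_width=13, slack=7)

Answer: |light importance run|
|island computer all |
|low curtain water   |
|wilderness elephant |
|mineral bright      |
|support content     |
|north old owl       |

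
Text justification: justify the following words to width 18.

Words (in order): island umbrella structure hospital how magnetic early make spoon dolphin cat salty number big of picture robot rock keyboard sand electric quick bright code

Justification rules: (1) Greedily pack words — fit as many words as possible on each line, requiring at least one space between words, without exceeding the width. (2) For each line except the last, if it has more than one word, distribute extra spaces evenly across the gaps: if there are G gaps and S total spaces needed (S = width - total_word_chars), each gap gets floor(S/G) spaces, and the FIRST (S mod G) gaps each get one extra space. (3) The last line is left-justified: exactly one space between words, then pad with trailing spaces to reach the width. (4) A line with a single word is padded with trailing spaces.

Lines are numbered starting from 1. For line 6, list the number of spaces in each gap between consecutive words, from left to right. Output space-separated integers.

Answer: 3 3

Derivation:
Line 1: ['island', 'umbrella'] (min_width=15, slack=3)
Line 2: ['structure', 'hospital'] (min_width=18, slack=0)
Line 3: ['how', 'magnetic', 'early'] (min_width=18, slack=0)
Line 4: ['make', 'spoon', 'dolphin'] (min_width=18, slack=0)
Line 5: ['cat', 'salty', 'number'] (min_width=16, slack=2)
Line 6: ['big', 'of', 'picture'] (min_width=14, slack=4)
Line 7: ['robot', 'rock'] (min_width=10, slack=8)
Line 8: ['keyboard', 'sand'] (min_width=13, slack=5)
Line 9: ['electric', 'quick'] (min_width=14, slack=4)
Line 10: ['bright', 'code'] (min_width=11, slack=7)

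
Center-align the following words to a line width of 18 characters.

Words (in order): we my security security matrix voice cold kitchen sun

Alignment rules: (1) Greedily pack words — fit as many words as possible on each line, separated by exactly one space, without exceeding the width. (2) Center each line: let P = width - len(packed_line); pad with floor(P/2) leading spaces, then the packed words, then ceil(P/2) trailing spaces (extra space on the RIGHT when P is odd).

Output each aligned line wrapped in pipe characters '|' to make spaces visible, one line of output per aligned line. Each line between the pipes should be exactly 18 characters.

Line 1: ['we', 'my', 'security'] (min_width=14, slack=4)
Line 2: ['security', 'matrix'] (min_width=15, slack=3)
Line 3: ['voice', 'cold', 'kitchen'] (min_width=18, slack=0)
Line 4: ['sun'] (min_width=3, slack=15)

Answer: |  we my security  |
| security matrix  |
|voice cold kitchen|
|       sun        |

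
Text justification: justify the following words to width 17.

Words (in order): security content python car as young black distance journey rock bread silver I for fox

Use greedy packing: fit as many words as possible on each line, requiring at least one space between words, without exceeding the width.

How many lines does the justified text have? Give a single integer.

Answer: 6

Derivation:
Line 1: ['security', 'content'] (min_width=16, slack=1)
Line 2: ['python', 'car', 'as'] (min_width=13, slack=4)
Line 3: ['young', 'black'] (min_width=11, slack=6)
Line 4: ['distance', 'journey'] (min_width=16, slack=1)
Line 5: ['rock', 'bread', 'silver'] (min_width=17, slack=0)
Line 6: ['I', 'for', 'fox'] (min_width=9, slack=8)
Total lines: 6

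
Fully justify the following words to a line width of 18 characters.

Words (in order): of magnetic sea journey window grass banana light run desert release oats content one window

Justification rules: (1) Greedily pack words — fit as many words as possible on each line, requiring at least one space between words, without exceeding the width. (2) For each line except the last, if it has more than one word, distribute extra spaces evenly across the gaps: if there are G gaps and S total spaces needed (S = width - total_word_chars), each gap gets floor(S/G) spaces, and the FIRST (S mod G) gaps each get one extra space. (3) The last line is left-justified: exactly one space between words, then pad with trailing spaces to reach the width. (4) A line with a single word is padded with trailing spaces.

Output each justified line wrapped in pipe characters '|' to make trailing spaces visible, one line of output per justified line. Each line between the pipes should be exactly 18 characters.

Answer: |of   magnetic  sea|
|journey     window|
|grass banana light|
|run desert release|
|oats  content  one|
|window            |

Derivation:
Line 1: ['of', 'magnetic', 'sea'] (min_width=15, slack=3)
Line 2: ['journey', 'window'] (min_width=14, slack=4)
Line 3: ['grass', 'banana', 'light'] (min_width=18, slack=0)
Line 4: ['run', 'desert', 'release'] (min_width=18, slack=0)
Line 5: ['oats', 'content', 'one'] (min_width=16, slack=2)
Line 6: ['window'] (min_width=6, slack=12)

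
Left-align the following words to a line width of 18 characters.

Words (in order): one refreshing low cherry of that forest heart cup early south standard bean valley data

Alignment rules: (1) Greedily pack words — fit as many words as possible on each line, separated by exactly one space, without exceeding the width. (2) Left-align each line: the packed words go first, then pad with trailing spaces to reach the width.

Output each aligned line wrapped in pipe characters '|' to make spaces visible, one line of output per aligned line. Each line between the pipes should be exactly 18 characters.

Line 1: ['one', 'refreshing', 'low'] (min_width=18, slack=0)
Line 2: ['cherry', 'of', 'that'] (min_width=14, slack=4)
Line 3: ['forest', 'heart', 'cup'] (min_width=16, slack=2)
Line 4: ['early', 'south'] (min_width=11, slack=7)
Line 5: ['standard', 'bean'] (min_width=13, slack=5)
Line 6: ['valley', 'data'] (min_width=11, slack=7)

Answer: |one refreshing low|
|cherry of that    |
|forest heart cup  |
|early south       |
|standard bean     |
|valley data       |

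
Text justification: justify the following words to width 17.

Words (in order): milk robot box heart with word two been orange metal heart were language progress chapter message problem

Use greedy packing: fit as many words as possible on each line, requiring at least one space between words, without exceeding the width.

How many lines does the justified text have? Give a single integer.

Line 1: ['milk', 'robot', 'box'] (min_width=14, slack=3)
Line 2: ['heart', 'with', 'word'] (min_width=15, slack=2)
Line 3: ['two', 'been', 'orange'] (min_width=15, slack=2)
Line 4: ['metal', 'heart', 'were'] (min_width=16, slack=1)
Line 5: ['language', 'progress'] (min_width=17, slack=0)
Line 6: ['chapter', 'message'] (min_width=15, slack=2)
Line 7: ['problem'] (min_width=7, slack=10)
Total lines: 7

Answer: 7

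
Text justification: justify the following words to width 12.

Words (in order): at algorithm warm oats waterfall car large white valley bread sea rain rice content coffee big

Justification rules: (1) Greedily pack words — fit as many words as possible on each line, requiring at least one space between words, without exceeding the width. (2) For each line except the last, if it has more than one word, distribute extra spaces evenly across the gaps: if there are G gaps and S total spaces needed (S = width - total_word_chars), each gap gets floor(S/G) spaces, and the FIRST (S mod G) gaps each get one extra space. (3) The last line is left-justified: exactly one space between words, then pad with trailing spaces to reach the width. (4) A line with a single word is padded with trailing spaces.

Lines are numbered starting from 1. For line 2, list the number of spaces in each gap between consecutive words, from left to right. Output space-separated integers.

Answer: 4

Derivation:
Line 1: ['at', 'algorithm'] (min_width=12, slack=0)
Line 2: ['warm', 'oats'] (min_width=9, slack=3)
Line 3: ['waterfall'] (min_width=9, slack=3)
Line 4: ['car', 'large'] (min_width=9, slack=3)
Line 5: ['white', 'valley'] (min_width=12, slack=0)
Line 6: ['bread', 'sea'] (min_width=9, slack=3)
Line 7: ['rain', 'rice'] (min_width=9, slack=3)
Line 8: ['content'] (min_width=7, slack=5)
Line 9: ['coffee', 'big'] (min_width=10, slack=2)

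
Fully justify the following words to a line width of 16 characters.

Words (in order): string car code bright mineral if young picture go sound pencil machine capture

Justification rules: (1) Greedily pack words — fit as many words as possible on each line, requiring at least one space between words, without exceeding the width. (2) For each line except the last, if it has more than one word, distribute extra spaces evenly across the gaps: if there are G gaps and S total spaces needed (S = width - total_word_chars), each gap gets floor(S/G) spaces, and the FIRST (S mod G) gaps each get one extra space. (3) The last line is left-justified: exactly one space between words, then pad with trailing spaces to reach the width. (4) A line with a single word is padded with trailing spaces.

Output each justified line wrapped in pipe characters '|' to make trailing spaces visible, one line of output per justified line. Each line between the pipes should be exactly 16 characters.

Line 1: ['string', 'car', 'code'] (min_width=15, slack=1)
Line 2: ['bright', 'mineral'] (min_width=14, slack=2)
Line 3: ['if', 'young', 'picture'] (min_width=16, slack=0)
Line 4: ['go', 'sound', 'pencil'] (min_width=15, slack=1)
Line 5: ['machine', 'capture'] (min_width=15, slack=1)

Answer: |string  car code|
|bright   mineral|
|if young picture|
|go  sound pencil|
|machine capture |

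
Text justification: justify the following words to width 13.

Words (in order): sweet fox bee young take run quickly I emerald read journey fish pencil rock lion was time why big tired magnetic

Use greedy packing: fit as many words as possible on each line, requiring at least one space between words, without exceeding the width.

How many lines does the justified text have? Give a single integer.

Line 1: ['sweet', 'fox', 'bee'] (min_width=13, slack=0)
Line 2: ['young', 'take'] (min_width=10, slack=3)
Line 3: ['run', 'quickly', 'I'] (min_width=13, slack=0)
Line 4: ['emerald', 'read'] (min_width=12, slack=1)
Line 5: ['journey', 'fish'] (min_width=12, slack=1)
Line 6: ['pencil', 'rock'] (min_width=11, slack=2)
Line 7: ['lion', 'was', 'time'] (min_width=13, slack=0)
Line 8: ['why', 'big', 'tired'] (min_width=13, slack=0)
Line 9: ['magnetic'] (min_width=8, slack=5)
Total lines: 9

Answer: 9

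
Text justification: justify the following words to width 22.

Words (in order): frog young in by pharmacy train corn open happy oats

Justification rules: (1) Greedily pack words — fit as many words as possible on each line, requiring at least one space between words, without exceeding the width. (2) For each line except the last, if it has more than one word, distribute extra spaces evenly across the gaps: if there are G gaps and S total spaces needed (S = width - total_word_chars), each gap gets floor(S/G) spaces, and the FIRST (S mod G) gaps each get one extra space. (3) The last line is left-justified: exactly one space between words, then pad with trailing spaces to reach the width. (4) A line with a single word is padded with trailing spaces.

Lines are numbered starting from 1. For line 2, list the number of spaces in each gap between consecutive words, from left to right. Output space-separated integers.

Answer: 3 2

Derivation:
Line 1: ['frog', 'young', 'in', 'by'] (min_width=16, slack=6)
Line 2: ['pharmacy', 'train', 'corn'] (min_width=19, slack=3)
Line 3: ['open', 'happy', 'oats'] (min_width=15, slack=7)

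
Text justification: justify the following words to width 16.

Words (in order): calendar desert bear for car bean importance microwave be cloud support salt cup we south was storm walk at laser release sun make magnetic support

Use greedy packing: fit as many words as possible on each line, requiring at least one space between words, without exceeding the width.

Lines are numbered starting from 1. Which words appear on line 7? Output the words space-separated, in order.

Answer: south was storm

Derivation:
Line 1: ['calendar', 'desert'] (min_width=15, slack=1)
Line 2: ['bear', 'for', 'car'] (min_width=12, slack=4)
Line 3: ['bean', 'importance'] (min_width=15, slack=1)
Line 4: ['microwave', 'be'] (min_width=12, slack=4)
Line 5: ['cloud', 'support'] (min_width=13, slack=3)
Line 6: ['salt', 'cup', 'we'] (min_width=11, slack=5)
Line 7: ['south', 'was', 'storm'] (min_width=15, slack=1)
Line 8: ['walk', 'at', 'laser'] (min_width=13, slack=3)
Line 9: ['release', 'sun', 'make'] (min_width=16, slack=0)
Line 10: ['magnetic', 'support'] (min_width=16, slack=0)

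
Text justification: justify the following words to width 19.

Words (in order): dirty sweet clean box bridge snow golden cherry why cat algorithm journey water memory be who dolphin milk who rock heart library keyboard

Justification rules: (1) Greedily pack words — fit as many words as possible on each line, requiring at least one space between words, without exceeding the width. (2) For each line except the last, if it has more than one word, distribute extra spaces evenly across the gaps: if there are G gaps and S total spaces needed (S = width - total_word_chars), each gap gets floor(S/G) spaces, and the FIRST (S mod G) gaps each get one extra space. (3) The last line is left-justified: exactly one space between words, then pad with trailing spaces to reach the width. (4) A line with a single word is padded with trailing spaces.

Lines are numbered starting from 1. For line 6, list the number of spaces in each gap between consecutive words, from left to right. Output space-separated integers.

Answer: 4 4

Derivation:
Line 1: ['dirty', 'sweet', 'clean'] (min_width=17, slack=2)
Line 2: ['box', 'bridge', 'snow'] (min_width=15, slack=4)
Line 3: ['golden', 'cherry', 'why'] (min_width=17, slack=2)
Line 4: ['cat', 'algorithm'] (min_width=13, slack=6)
Line 5: ['journey', 'water'] (min_width=13, slack=6)
Line 6: ['memory', 'be', 'who'] (min_width=13, slack=6)
Line 7: ['dolphin', 'milk', 'who'] (min_width=16, slack=3)
Line 8: ['rock', 'heart', 'library'] (min_width=18, slack=1)
Line 9: ['keyboard'] (min_width=8, slack=11)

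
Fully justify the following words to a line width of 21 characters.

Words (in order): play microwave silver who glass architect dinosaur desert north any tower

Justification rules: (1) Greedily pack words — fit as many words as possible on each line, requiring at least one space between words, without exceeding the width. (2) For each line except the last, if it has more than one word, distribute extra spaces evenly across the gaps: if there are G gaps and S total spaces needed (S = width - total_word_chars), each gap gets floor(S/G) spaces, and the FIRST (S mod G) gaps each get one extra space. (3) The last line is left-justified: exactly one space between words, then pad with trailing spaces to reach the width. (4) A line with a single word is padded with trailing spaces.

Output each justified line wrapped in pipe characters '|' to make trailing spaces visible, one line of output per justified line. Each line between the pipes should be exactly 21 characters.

Line 1: ['play', 'microwave', 'silver'] (min_width=21, slack=0)
Line 2: ['who', 'glass', 'architect'] (min_width=19, slack=2)
Line 3: ['dinosaur', 'desert', 'north'] (min_width=21, slack=0)
Line 4: ['any', 'tower'] (min_width=9, slack=12)

Answer: |play microwave silver|
|who  glass  architect|
|dinosaur desert north|
|any tower            |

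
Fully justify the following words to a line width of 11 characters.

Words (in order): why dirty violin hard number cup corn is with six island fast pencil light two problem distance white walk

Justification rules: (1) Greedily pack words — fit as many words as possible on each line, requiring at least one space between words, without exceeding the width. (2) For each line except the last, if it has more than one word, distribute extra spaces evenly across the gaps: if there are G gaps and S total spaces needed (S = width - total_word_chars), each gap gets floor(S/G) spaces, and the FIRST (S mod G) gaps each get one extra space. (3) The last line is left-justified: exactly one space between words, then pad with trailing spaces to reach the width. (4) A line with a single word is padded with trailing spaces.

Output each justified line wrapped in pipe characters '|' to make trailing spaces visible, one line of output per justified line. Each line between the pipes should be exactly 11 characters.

Line 1: ['why', 'dirty'] (min_width=9, slack=2)
Line 2: ['violin', 'hard'] (min_width=11, slack=0)
Line 3: ['number', 'cup'] (min_width=10, slack=1)
Line 4: ['corn', 'is'] (min_width=7, slack=4)
Line 5: ['with', 'six'] (min_width=8, slack=3)
Line 6: ['island', 'fast'] (min_width=11, slack=0)
Line 7: ['pencil'] (min_width=6, slack=5)
Line 8: ['light', 'two'] (min_width=9, slack=2)
Line 9: ['problem'] (min_width=7, slack=4)
Line 10: ['distance'] (min_width=8, slack=3)
Line 11: ['white', 'walk'] (min_width=10, slack=1)

Answer: |why   dirty|
|violin hard|
|number  cup|
|corn     is|
|with    six|
|island fast|
|pencil     |
|light   two|
|problem    |
|distance   |
|white walk |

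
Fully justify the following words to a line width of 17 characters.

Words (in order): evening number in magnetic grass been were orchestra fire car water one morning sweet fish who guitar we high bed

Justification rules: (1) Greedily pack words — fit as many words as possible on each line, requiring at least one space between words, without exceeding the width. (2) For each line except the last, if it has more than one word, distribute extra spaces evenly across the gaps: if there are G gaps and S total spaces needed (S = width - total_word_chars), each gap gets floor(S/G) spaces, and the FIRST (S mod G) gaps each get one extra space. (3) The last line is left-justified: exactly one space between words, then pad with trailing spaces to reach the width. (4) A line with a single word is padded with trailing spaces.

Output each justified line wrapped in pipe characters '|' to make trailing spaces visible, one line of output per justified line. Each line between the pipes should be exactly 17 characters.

Line 1: ['evening', 'number', 'in'] (min_width=17, slack=0)
Line 2: ['magnetic', 'grass'] (min_width=14, slack=3)
Line 3: ['been', 'were'] (min_width=9, slack=8)
Line 4: ['orchestra', 'fire'] (min_width=14, slack=3)
Line 5: ['car', 'water', 'one'] (min_width=13, slack=4)
Line 6: ['morning', 'sweet'] (min_width=13, slack=4)
Line 7: ['fish', 'who', 'guitar'] (min_width=15, slack=2)
Line 8: ['we', 'high', 'bed'] (min_width=11, slack=6)

Answer: |evening number in|
|magnetic    grass|
|been         were|
|orchestra    fire|
|car   water   one|
|morning     sweet|
|fish  who  guitar|
|we high bed      |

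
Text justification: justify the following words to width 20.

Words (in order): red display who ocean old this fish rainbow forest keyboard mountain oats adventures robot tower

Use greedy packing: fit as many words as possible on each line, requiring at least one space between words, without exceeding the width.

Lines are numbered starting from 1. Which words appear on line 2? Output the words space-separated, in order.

Answer: ocean old this fish

Derivation:
Line 1: ['red', 'display', 'who'] (min_width=15, slack=5)
Line 2: ['ocean', 'old', 'this', 'fish'] (min_width=19, slack=1)
Line 3: ['rainbow', 'forest'] (min_width=14, slack=6)
Line 4: ['keyboard', 'mountain'] (min_width=17, slack=3)
Line 5: ['oats', 'adventures'] (min_width=15, slack=5)
Line 6: ['robot', 'tower'] (min_width=11, slack=9)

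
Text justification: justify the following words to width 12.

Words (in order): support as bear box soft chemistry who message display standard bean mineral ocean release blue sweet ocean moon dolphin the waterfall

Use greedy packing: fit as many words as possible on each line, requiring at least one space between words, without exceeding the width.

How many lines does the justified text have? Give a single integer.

Answer: 14

Derivation:
Line 1: ['support', 'as'] (min_width=10, slack=2)
Line 2: ['bear', 'box'] (min_width=8, slack=4)
Line 3: ['soft'] (min_width=4, slack=8)
Line 4: ['chemistry'] (min_width=9, slack=3)
Line 5: ['who', 'message'] (min_width=11, slack=1)
Line 6: ['display'] (min_width=7, slack=5)
Line 7: ['standard'] (min_width=8, slack=4)
Line 8: ['bean', 'mineral'] (min_width=12, slack=0)
Line 9: ['ocean'] (min_width=5, slack=7)
Line 10: ['release', 'blue'] (min_width=12, slack=0)
Line 11: ['sweet', 'ocean'] (min_width=11, slack=1)
Line 12: ['moon', 'dolphin'] (min_width=12, slack=0)
Line 13: ['the'] (min_width=3, slack=9)
Line 14: ['waterfall'] (min_width=9, slack=3)
Total lines: 14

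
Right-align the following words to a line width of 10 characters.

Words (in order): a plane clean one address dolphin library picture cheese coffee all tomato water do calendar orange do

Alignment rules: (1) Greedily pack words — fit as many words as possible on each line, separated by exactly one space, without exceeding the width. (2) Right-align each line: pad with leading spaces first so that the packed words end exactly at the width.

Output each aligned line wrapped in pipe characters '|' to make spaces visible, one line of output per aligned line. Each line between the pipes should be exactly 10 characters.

Line 1: ['a', 'plane'] (min_width=7, slack=3)
Line 2: ['clean', 'one'] (min_width=9, slack=1)
Line 3: ['address'] (min_width=7, slack=3)
Line 4: ['dolphin'] (min_width=7, slack=3)
Line 5: ['library'] (min_width=7, slack=3)
Line 6: ['picture'] (min_width=7, slack=3)
Line 7: ['cheese'] (min_width=6, slack=4)
Line 8: ['coffee', 'all'] (min_width=10, slack=0)
Line 9: ['tomato'] (min_width=6, slack=4)
Line 10: ['water', 'do'] (min_width=8, slack=2)
Line 11: ['calendar'] (min_width=8, slack=2)
Line 12: ['orange', 'do'] (min_width=9, slack=1)

Answer: |   a plane|
| clean one|
|   address|
|   dolphin|
|   library|
|   picture|
|    cheese|
|coffee all|
|    tomato|
|  water do|
|  calendar|
| orange do|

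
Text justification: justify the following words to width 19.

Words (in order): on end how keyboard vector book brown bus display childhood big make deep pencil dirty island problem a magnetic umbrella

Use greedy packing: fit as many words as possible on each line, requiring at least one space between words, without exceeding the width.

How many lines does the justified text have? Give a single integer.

Line 1: ['on', 'end', 'how', 'keyboard'] (min_width=19, slack=0)
Line 2: ['vector', 'book', 'brown'] (min_width=17, slack=2)
Line 3: ['bus', 'display'] (min_width=11, slack=8)
Line 4: ['childhood', 'big', 'make'] (min_width=18, slack=1)
Line 5: ['deep', 'pencil', 'dirty'] (min_width=17, slack=2)
Line 6: ['island', 'problem', 'a'] (min_width=16, slack=3)
Line 7: ['magnetic', 'umbrella'] (min_width=17, slack=2)
Total lines: 7

Answer: 7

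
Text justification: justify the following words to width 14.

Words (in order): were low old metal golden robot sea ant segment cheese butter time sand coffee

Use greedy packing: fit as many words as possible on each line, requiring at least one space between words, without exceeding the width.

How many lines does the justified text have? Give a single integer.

Answer: 6

Derivation:
Line 1: ['were', 'low', 'old'] (min_width=12, slack=2)
Line 2: ['metal', 'golden'] (min_width=12, slack=2)
Line 3: ['robot', 'sea', 'ant'] (min_width=13, slack=1)
Line 4: ['segment', 'cheese'] (min_width=14, slack=0)
Line 5: ['butter', 'time'] (min_width=11, slack=3)
Line 6: ['sand', 'coffee'] (min_width=11, slack=3)
Total lines: 6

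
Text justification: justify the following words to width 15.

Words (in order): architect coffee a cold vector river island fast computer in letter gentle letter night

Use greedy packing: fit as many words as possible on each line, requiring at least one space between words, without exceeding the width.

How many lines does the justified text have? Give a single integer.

Answer: 7

Derivation:
Line 1: ['architect'] (min_width=9, slack=6)
Line 2: ['coffee', 'a', 'cold'] (min_width=13, slack=2)
Line 3: ['vector', 'river'] (min_width=12, slack=3)
Line 4: ['island', 'fast'] (min_width=11, slack=4)
Line 5: ['computer', 'in'] (min_width=11, slack=4)
Line 6: ['letter', 'gentle'] (min_width=13, slack=2)
Line 7: ['letter', 'night'] (min_width=12, slack=3)
Total lines: 7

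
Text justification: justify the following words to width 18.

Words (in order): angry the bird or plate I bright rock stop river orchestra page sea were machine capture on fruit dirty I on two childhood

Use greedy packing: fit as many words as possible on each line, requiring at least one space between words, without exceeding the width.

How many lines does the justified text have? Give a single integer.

Answer: 8

Derivation:
Line 1: ['angry', 'the', 'bird', 'or'] (min_width=17, slack=1)
Line 2: ['plate', 'I', 'bright'] (min_width=14, slack=4)
Line 3: ['rock', 'stop', 'river'] (min_width=15, slack=3)
Line 4: ['orchestra', 'page', 'sea'] (min_width=18, slack=0)
Line 5: ['were', 'machine'] (min_width=12, slack=6)
Line 6: ['capture', 'on', 'fruit'] (min_width=16, slack=2)
Line 7: ['dirty', 'I', 'on', 'two'] (min_width=14, slack=4)
Line 8: ['childhood'] (min_width=9, slack=9)
Total lines: 8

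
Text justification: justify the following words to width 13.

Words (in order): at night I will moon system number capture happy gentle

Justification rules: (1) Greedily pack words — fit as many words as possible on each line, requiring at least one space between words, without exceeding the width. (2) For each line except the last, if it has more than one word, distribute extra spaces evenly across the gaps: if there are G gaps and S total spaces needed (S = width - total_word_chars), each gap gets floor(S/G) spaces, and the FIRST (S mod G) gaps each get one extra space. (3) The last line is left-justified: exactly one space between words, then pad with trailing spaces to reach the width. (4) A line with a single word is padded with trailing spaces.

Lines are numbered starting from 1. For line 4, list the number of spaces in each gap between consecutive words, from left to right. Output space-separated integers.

Line 1: ['at', 'night', 'I'] (min_width=10, slack=3)
Line 2: ['will', 'moon'] (min_width=9, slack=4)
Line 3: ['system', 'number'] (min_width=13, slack=0)
Line 4: ['capture', 'happy'] (min_width=13, slack=0)
Line 5: ['gentle'] (min_width=6, slack=7)

Answer: 1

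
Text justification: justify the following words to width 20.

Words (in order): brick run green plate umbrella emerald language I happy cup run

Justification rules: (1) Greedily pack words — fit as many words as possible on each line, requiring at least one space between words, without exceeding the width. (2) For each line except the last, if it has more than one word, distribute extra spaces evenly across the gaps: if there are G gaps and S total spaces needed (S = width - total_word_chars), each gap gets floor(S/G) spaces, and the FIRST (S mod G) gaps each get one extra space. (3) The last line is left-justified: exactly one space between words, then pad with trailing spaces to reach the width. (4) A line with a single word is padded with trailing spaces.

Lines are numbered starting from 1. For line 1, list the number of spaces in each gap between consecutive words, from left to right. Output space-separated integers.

Line 1: ['brick', 'run', 'green'] (min_width=15, slack=5)
Line 2: ['plate', 'umbrella'] (min_width=14, slack=6)
Line 3: ['emerald', 'language', 'I'] (min_width=18, slack=2)
Line 4: ['happy', 'cup', 'run'] (min_width=13, slack=7)

Answer: 4 3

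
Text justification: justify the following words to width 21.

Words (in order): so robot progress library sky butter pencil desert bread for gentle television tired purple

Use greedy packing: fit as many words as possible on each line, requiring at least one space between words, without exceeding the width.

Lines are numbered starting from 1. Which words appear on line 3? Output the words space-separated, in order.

Line 1: ['so', 'robot', 'progress'] (min_width=17, slack=4)
Line 2: ['library', 'sky', 'butter'] (min_width=18, slack=3)
Line 3: ['pencil', 'desert', 'bread'] (min_width=19, slack=2)
Line 4: ['for', 'gentle', 'television'] (min_width=21, slack=0)
Line 5: ['tired', 'purple'] (min_width=12, slack=9)

Answer: pencil desert bread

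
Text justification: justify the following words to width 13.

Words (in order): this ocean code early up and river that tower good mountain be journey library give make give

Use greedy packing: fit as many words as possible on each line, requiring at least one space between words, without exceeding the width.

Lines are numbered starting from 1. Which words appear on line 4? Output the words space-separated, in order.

Line 1: ['this', 'ocean'] (min_width=10, slack=3)
Line 2: ['code', 'early', 'up'] (min_width=13, slack=0)
Line 3: ['and', 'river'] (min_width=9, slack=4)
Line 4: ['that', 'tower'] (min_width=10, slack=3)
Line 5: ['good', 'mountain'] (min_width=13, slack=0)
Line 6: ['be', 'journey'] (min_width=10, slack=3)
Line 7: ['library', 'give'] (min_width=12, slack=1)
Line 8: ['make', 'give'] (min_width=9, slack=4)

Answer: that tower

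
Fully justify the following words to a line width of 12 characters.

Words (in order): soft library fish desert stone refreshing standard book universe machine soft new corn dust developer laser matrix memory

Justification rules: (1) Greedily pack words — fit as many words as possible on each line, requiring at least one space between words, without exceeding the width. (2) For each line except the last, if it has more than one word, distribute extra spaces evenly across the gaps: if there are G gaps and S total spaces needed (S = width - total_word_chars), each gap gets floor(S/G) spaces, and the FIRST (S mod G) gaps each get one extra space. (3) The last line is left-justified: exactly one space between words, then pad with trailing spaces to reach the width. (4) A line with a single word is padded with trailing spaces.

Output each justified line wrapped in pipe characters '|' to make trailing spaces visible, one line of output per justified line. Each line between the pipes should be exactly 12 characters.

Line 1: ['soft', 'library'] (min_width=12, slack=0)
Line 2: ['fish', 'desert'] (min_width=11, slack=1)
Line 3: ['stone'] (min_width=5, slack=7)
Line 4: ['refreshing'] (min_width=10, slack=2)
Line 5: ['standard'] (min_width=8, slack=4)
Line 6: ['book'] (min_width=4, slack=8)
Line 7: ['universe'] (min_width=8, slack=4)
Line 8: ['machine', 'soft'] (min_width=12, slack=0)
Line 9: ['new', 'corn'] (min_width=8, slack=4)
Line 10: ['dust'] (min_width=4, slack=8)
Line 11: ['developer'] (min_width=9, slack=3)
Line 12: ['laser', 'matrix'] (min_width=12, slack=0)
Line 13: ['memory'] (min_width=6, slack=6)

Answer: |soft library|
|fish  desert|
|stone       |
|refreshing  |
|standard    |
|book        |
|universe    |
|machine soft|
|new     corn|
|dust        |
|developer   |
|laser matrix|
|memory      |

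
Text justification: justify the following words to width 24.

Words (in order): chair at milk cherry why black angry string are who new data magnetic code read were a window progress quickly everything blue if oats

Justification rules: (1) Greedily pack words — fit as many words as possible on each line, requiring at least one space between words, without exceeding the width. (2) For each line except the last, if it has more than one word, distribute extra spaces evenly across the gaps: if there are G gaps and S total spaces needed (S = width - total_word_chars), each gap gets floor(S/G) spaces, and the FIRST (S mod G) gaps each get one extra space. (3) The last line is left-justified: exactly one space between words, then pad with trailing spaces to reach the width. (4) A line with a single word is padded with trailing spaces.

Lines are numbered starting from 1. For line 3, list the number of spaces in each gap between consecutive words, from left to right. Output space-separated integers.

Line 1: ['chair', 'at', 'milk', 'cherry', 'why'] (min_width=24, slack=0)
Line 2: ['black', 'angry', 'string', 'are'] (min_width=22, slack=2)
Line 3: ['who', 'new', 'data', 'magnetic'] (min_width=21, slack=3)
Line 4: ['code', 'read', 'were', 'a', 'window'] (min_width=23, slack=1)
Line 5: ['progress', 'quickly'] (min_width=16, slack=8)
Line 6: ['everything', 'blue', 'if', 'oats'] (min_width=23, slack=1)

Answer: 2 2 2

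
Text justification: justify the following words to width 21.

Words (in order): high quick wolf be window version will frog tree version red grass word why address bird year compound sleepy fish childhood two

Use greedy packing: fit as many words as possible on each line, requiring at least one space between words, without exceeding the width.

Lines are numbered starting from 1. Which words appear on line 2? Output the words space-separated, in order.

Line 1: ['high', 'quick', 'wolf', 'be'] (min_width=18, slack=3)
Line 2: ['window', 'version', 'will'] (min_width=19, slack=2)
Line 3: ['frog', 'tree', 'version', 'red'] (min_width=21, slack=0)
Line 4: ['grass', 'word', 'why'] (min_width=14, slack=7)
Line 5: ['address', 'bird', 'year'] (min_width=17, slack=4)
Line 6: ['compound', 'sleepy', 'fish'] (min_width=20, slack=1)
Line 7: ['childhood', 'two'] (min_width=13, slack=8)

Answer: window version will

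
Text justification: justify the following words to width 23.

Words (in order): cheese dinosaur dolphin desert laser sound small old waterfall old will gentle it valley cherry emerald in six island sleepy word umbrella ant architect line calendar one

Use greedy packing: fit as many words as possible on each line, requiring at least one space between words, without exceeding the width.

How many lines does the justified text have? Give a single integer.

Line 1: ['cheese', 'dinosaur', 'dolphin'] (min_width=23, slack=0)
Line 2: ['desert', 'laser', 'sound'] (min_width=18, slack=5)
Line 3: ['small', 'old', 'waterfall', 'old'] (min_width=23, slack=0)
Line 4: ['will', 'gentle', 'it', 'valley'] (min_width=21, slack=2)
Line 5: ['cherry', 'emerald', 'in', 'six'] (min_width=21, slack=2)
Line 6: ['island', 'sleepy', 'word'] (min_width=18, slack=5)
Line 7: ['umbrella', 'ant', 'architect'] (min_width=22, slack=1)
Line 8: ['line', 'calendar', 'one'] (min_width=17, slack=6)
Total lines: 8

Answer: 8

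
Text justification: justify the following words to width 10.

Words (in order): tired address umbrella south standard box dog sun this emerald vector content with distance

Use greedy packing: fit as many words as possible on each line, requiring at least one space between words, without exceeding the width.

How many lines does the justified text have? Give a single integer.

Answer: 12

Derivation:
Line 1: ['tired'] (min_width=5, slack=5)
Line 2: ['address'] (min_width=7, slack=3)
Line 3: ['umbrella'] (min_width=8, slack=2)
Line 4: ['south'] (min_width=5, slack=5)
Line 5: ['standard'] (min_width=8, slack=2)
Line 6: ['box', 'dog'] (min_width=7, slack=3)
Line 7: ['sun', 'this'] (min_width=8, slack=2)
Line 8: ['emerald'] (min_width=7, slack=3)
Line 9: ['vector'] (min_width=6, slack=4)
Line 10: ['content'] (min_width=7, slack=3)
Line 11: ['with'] (min_width=4, slack=6)
Line 12: ['distance'] (min_width=8, slack=2)
Total lines: 12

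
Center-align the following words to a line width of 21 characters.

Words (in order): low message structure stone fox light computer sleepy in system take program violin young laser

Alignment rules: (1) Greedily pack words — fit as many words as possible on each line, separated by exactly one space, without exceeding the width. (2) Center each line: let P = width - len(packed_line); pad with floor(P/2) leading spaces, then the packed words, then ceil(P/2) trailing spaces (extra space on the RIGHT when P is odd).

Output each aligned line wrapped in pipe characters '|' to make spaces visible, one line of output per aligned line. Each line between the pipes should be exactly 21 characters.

Line 1: ['low', 'message', 'structure'] (min_width=21, slack=0)
Line 2: ['stone', 'fox', 'light'] (min_width=15, slack=6)
Line 3: ['computer', 'sleepy', 'in'] (min_width=18, slack=3)
Line 4: ['system', 'take', 'program'] (min_width=19, slack=2)
Line 5: ['violin', 'young', 'laser'] (min_width=18, slack=3)

Answer: |low message structure|
|   stone fox light   |
| computer sleepy in  |
| system take program |
| violin young laser  |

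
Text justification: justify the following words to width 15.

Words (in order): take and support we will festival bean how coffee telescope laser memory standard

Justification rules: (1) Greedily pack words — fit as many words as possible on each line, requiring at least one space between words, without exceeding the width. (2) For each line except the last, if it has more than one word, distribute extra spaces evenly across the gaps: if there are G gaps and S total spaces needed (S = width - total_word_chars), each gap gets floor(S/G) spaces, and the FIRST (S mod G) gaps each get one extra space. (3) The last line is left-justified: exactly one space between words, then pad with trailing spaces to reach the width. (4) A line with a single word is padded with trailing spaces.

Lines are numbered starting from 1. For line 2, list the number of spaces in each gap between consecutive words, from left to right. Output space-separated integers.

Answer: 1 1

Derivation:
Line 1: ['take', 'and'] (min_width=8, slack=7)
Line 2: ['support', 'we', 'will'] (min_width=15, slack=0)
Line 3: ['festival', 'bean'] (min_width=13, slack=2)
Line 4: ['how', 'coffee'] (min_width=10, slack=5)
Line 5: ['telescope', 'laser'] (min_width=15, slack=0)
Line 6: ['memory', 'standard'] (min_width=15, slack=0)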